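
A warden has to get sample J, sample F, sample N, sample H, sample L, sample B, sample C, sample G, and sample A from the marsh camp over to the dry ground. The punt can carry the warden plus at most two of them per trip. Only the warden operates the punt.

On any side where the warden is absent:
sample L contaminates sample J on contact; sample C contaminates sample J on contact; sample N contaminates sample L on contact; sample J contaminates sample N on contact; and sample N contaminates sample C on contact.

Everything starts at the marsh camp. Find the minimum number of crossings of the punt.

15

Counting alone: the warden can take at most 2 across per trip to the dry ground, so moving all 9 needs at least 5 loaded trips out, with a return between consecutive ones — at least 9 crossings.
The safety rule pushes this higher. Following every safe sequence of crossings, the most of the 9 that can be at the dry ground as the punt arrives there on crossings 9, 11, 13 is 6, 7, 8 respectively — never all 9.
So no plan with fewer than 15 crossings exists, and this one achieves 15:
1. Warden goes to the dry ground with sample J and sample N.  [the marsh camp: sample A, sample B, sample C, sample F, sample G, sample H, sample L | the dry ground: sample J, sample N]
2. Warden goes back to the marsh camp with sample J.  [the marsh camp: sample A, sample B, sample C, sample F, sample G, sample H, sample J, sample L | the dry ground: sample N]
3. Warden goes to the dry ground with sample F and sample J.  [the marsh camp: sample A, sample B, sample C, sample G, sample H, sample L | the dry ground: sample F, sample J, sample N]
4. Warden goes back to the marsh camp with sample J.  [the marsh camp: sample A, sample B, sample C, sample G, sample H, sample J, sample L | the dry ground: sample F, sample N]
5. Warden goes to the dry ground with sample H and sample J.  [the marsh camp: sample A, sample B, sample C, sample G, sample L | the dry ground: sample F, sample H, sample J, sample N]
6. Warden goes back to the marsh camp with sample J.  [the marsh camp: sample A, sample B, sample C, sample G, sample J, sample L | the dry ground: sample F, sample H, sample N]
7. Warden goes to the dry ground with sample B and sample J.  [the marsh camp: sample A, sample C, sample G, sample L | the dry ground: sample B, sample F, sample H, sample J, sample N]
8. Warden goes back to the marsh camp with sample J.  [the marsh camp: sample A, sample C, sample G, sample J, sample L | the dry ground: sample B, sample F, sample H, sample N]
9. Warden goes to the dry ground with sample G and sample J.  [the marsh camp: sample A, sample C, sample L | the dry ground: sample B, sample F, sample G, sample H, sample J, sample N]
10. Warden goes back to the marsh camp with sample J.  [the marsh camp: sample A, sample C, sample J, sample L | the dry ground: sample B, sample F, sample G, sample H, sample N]
11. Warden goes to the dry ground with sample A and sample J.  [the marsh camp: sample C, sample L | the dry ground: sample A, sample B, sample F, sample G, sample H, sample J, sample N]
12. Warden goes back to the marsh camp with sample J.  [the marsh camp: sample C, sample J, sample L | the dry ground: sample A, sample B, sample F, sample G, sample H, sample N]
13. Warden goes to the dry ground with sample C and sample L.  [the marsh camp: sample J | the dry ground: sample A, sample B, sample C, sample F, sample G, sample H, sample L, sample N]
14. Warden goes back to the marsh camp with sample N.  [the marsh camp: sample J, sample N | the dry ground: sample A, sample B, sample C, sample F, sample G, sample H, sample L]
15. Warden goes to the dry ground with sample J and sample N.  [the marsh camp: — | the dry ground: sample A, sample B, sample C, sample F, sample G, sample H, sample J, sample L, sample N]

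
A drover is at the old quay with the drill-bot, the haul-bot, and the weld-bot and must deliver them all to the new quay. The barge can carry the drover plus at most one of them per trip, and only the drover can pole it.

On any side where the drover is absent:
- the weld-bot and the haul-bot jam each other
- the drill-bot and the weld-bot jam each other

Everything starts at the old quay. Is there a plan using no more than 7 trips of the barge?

Yes

Yes — this plan uses 7 crossings (≤ 7):
1. Drover goes to the new quay with the weld-bot.
2. Drover goes back to the old quay alone.
3. Drover goes to the new quay with the drill-bot.
4. Drover goes back to the old quay with the weld-bot.
5. Drover goes to the new quay with the haul-bot.
6. Drover goes back to the old quay alone.
7. Drover goes to the new quay with the weld-bot.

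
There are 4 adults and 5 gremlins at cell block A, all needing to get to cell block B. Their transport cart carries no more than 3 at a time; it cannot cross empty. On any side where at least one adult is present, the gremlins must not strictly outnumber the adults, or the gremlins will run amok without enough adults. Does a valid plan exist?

No

The gremlins already outnumber the adults at cell block A before anyone moves, so the starting position itself is disallowed.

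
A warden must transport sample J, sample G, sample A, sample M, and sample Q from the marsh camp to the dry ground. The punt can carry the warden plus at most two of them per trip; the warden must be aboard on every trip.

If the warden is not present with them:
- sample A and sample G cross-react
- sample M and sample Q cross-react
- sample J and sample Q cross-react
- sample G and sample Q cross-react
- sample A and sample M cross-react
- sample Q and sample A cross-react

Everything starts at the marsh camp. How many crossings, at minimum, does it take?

7

Counting alone: the warden can take at most 2 across per trip to the dry ground, so moving all 5 needs at least 3 loaded trips out, with a return between consecutive ones — at least 5 crossings.
The safety rule pushes this higher. Following every safe sequence of crossings, the most of the 5 that can be at the dry ground as the punt arrives there on crossing 5 is 4 — never all 5.
So no plan with fewer than 7 crossings exists, and this one achieves 7:
1. Warden goes to the dry ground with sample A and sample Q.  [the marsh camp: sample G, sample J, sample M | the dry ground: sample A, sample Q]
2. Warden goes back to the marsh camp with sample A.  [the marsh camp: sample A, sample G, sample J, sample M | the dry ground: sample Q]
3. Warden goes to the dry ground with sample A and sample J.  [the marsh camp: sample G, sample M | the dry ground: sample A, sample J, sample Q]
4. Warden goes back to the marsh camp with sample Q.  [the marsh camp: sample G, sample M, sample Q | the dry ground: sample A, sample J]
5. Warden goes to the dry ground with sample G and sample M.  [the marsh camp: sample Q | the dry ground: sample A, sample G, sample J, sample M]
6. Warden goes back to the marsh camp with sample A.  [the marsh camp: sample A, sample Q | the dry ground: sample G, sample J, sample M]
7. Warden goes to the dry ground with sample A and sample Q.  [the marsh camp: — | the dry ground: sample A, sample G, sample J, sample M, sample Q]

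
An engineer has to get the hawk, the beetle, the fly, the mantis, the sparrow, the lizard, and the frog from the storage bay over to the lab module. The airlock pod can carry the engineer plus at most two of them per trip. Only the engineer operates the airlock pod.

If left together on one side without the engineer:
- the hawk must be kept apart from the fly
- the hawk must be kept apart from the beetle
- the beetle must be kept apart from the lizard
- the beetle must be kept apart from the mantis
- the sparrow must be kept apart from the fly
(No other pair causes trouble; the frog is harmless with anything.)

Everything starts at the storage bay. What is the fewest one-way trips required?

Counting alone: the engineer can take at most 2 across per trip to the lab module, so moving all 7 needs at least 4 loaded trips out, with a return between consecutive ones — at least 7 crossings.
The safety rule pushes this higher. Following every safe sequence of crossings, the most of the 7 that can be at the lab module as the airlock pod arrives there on crossing 7 is 6 — never all 7.
So no plan with fewer than 9 crossings exists, and this one achieves 9:
1. Engineer goes to the lab module with the beetle and the fly.  [the storage bay: the frog, the hawk, the lizard, the mantis, the sparrow | the lab module: the beetle, the fly]
2. Engineer goes back to the storage bay alone.  [the storage bay: the frog, the hawk, the lizard, the mantis, the sparrow | the lab module: the beetle, the fly]
3. Engineer goes to the lab module with the mantis.  [the storage bay: the frog, the hawk, the lizard, the sparrow | the lab module: the beetle, the fly, the mantis]
4. Engineer goes back to the storage bay with the beetle.  [the storage bay: the beetle, the frog, the hawk, the lizard, the sparrow | the lab module: the fly, the mantis]
5. Engineer goes to the lab module with the hawk and the lizard.  [the storage bay: the beetle, the frog, the sparrow | the lab module: the fly, the hawk, the lizard, the mantis]
6. Engineer goes back to the storage bay with the fly.  [the storage bay: the beetle, the fly, the frog, the sparrow | the lab module: the hawk, the lizard, the mantis]
7. Engineer goes to the lab module with the frog and the sparrow.  [the storage bay: the beetle, the fly | the lab module: the frog, the hawk, the lizard, the mantis, the sparrow]
8. Engineer goes back to the storage bay alone.  [the storage bay: the beetle, the fly | the lab module: the frog, the hawk, the lizard, the mantis, the sparrow]
9. Engineer goes to the lab module with the beetle and the fly.  [the storage bay: — | the lab module: the beetle, the fly, the frog, the hawk, the lizard, the mantis, the sparrow]

9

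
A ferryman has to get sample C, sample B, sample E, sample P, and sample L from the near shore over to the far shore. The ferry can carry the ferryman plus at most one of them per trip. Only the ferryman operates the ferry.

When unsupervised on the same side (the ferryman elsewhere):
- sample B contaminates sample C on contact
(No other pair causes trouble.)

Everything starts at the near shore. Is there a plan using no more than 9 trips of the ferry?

Yes

Yes — this plan uses 9 crossings (≤ 9):
1. Ferryman goes to the far shore with sample C.
2. Ferryman goes back to the near shore alone.
3. Ferryman goes to the far shore with sample E.
4. Ferryman goes back to the near shore alone.
5. Ferryman goes to the far shore with sample P.
6. Ferryman goes back to the near shore alone.
7. Ferryman goes to the far shore with sample L.
8. Ferryman goes back to the near shore alone.
9. Ferryman goes to the far shore with sample B.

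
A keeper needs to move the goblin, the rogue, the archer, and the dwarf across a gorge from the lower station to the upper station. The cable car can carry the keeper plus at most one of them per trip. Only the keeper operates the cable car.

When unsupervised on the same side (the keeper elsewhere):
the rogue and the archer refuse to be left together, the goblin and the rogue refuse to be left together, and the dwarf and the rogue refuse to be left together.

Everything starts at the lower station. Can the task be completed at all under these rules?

No

Following every safe sequence of crossings from the start, the most of the 4 that can be at the upper station as the cable car arrives there on crossings 1, 3 is 1, 2 respectively; the best ever achieved is 2 of 4.
From crossing 5 on, no configuration arises that was not already reachable earlier: only 9 distinct safe configurations (who is on which side, and where the cable car is) can ever be reached, none of them has everyone across, and every continuation just revisits them. So no valid plan exists.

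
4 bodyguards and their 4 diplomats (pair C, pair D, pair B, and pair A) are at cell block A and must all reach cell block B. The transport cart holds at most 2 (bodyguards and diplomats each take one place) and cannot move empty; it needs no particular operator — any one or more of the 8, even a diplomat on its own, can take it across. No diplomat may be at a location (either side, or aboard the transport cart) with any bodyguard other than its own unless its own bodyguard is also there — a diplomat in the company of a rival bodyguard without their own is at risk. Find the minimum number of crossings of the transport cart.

Following every safe sequence of crossings from the start, the most of the 8 that can be at cell block B as the transport cart arrives there on crossings 1, 3, 5 is 2, 3, 4 respectively; the best ever achieved is 4 of 8.
From crossing 7 on, no configuration arises that was not already reachable earlier: only 44 distinct safe configurations (who is on which side, and where the transport cart is) can ever be reached, none of them has everyone across, and every continuation just revisits them. So no valid plan exists.

impossible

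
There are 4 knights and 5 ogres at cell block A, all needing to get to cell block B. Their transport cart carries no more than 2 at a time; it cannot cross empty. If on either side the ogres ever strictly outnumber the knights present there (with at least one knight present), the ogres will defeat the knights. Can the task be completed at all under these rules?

No

The ogres already outnumber the knights at cell block A before anyone moves, so the starting position itself is disallowed.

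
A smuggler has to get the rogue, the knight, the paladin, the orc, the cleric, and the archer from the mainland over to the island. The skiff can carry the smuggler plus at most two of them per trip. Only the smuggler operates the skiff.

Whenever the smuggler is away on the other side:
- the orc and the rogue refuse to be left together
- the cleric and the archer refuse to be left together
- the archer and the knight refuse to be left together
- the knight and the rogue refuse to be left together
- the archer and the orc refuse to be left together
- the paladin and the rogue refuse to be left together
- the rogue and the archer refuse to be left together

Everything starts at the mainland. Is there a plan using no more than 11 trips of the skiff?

Yes — this plan uses 9 crossings (≤ 11):
1. Smuggler goes to the island with the archer and the rogue.  [the mainland: the cleric, the knight, the orc, the paladin | the island: the archer, the rogue]
2. Smuggler goes back to the mainland with the rogue.  [the mainland: the cleric, the knight, the orc, the paladin, the rogue | the island: the archer]
3. Smuggler goes to the island with the paladin and the rogue.  [the mainland: the cleric, the knight, the orc | the island: the archer, the paladin, the rogue]
4. Smuggler goes back to the mainland with the rogue.  [the mainland: the cleric, the knight, the orc, the rogue | the island: the archer, the paladin]
5. Smuggler goes to the island with the knight and the orc.  [the mainland: the cleric, the rogue | the island: the archer, the knight, the orc, the paladin]
6. Smuggler goes back to the mainland with the archer.  [the mainland: the archer, the cleric, the rogue | the island: the knight, the orc, the paladin]
7. Smuggler goes to the island with the cleric and the rogue.  [the mainland: the archer | the island: the cleric, the knight, the orc, the paladin, the rogue]
8. Smuggler goes back to the mainland with the rogue.  [the mainland: the archer, the rogue | the island: the cleric, the knight, the orc, the paladin]
9. Smuggler goes to the island with the archer and the rogue.  [the mainland: — | the island: the archer, the cleric, the knight, the orc, the paladin, the rogue]

Yes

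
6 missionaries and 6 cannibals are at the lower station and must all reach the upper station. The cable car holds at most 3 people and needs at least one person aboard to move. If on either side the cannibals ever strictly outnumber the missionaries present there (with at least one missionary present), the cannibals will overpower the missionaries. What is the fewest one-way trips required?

Following every safe sequence of crossings from the start, the most of the 12 that can be at the upper station as the cable car arrives there on crossings 1, 3, 5 is 3, 5, 6 respectively; the best ever achieved is 6 of 12.
From crossing 7 on, no configuration arises that was not already reachable earlier: only 17 distinct safe configurations (who is on which side, and where the cable car is) can ever be reached, none of them has everyone across, and every continuation just revisits them. They are: 0 missionaries + 0 cannibals across (cable car back at the start); 0 missionaries + 1 cannibal across (cable car there); 0 missionaries + 1 cannibal across (cable car back at the start); 0 missionaries + 2 cannibals across (cable car there); 0 missionaries + 2 cannibals across (cable car back at the start); 0 missionaries + 3 cannibals across (cable car there); 0 missionaries + 3 cannibals across (cable car back at the start); 0 missionaries + 4 cannibals across (cable car there); 0 missionaries + 4 cannibals across (cable car back at the start); 0 missionaries + 5 cannibals across (cable car there); 0 missionaries + 5 cannibals across (cable car back at the start); 0 missionaries + 6 cannibals across (cable car there); 1 missionary + 1 cannibal across (cable car there); 1 missionary + 1 cannibal across (cable car back at the start); 2 missionaries + 2 cannibals across (cable car there); 2 missionaries + 2 cannibals across (cable car back at the start); 3 missionaries + 3 cannibals across (cable car there). So no valid plan exists.

impossible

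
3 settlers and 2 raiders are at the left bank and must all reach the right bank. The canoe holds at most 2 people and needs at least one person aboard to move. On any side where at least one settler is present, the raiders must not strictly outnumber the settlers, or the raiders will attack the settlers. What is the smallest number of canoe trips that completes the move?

Counting alone: each trip to the right bank takes at most 2 across and each return brings at least 1 back, so after t trips out (and t−1 returns) at most 2t − (t−1) of the 5 are across; that first reaches 5 at t = 4, so at least 7 crossings are needed.
The plan below uses exactly 7 crossings, so it is optimal:
1. 2 raiders → the right bank.  (the left bank: 3S 0R; the right bank: 0S 2R)
2. 1 raider ← the left bank.  (the left bank: 3S 1R; the right bank: 0S 1R)
3. 2 settlers → the right bank.  (the left bank: 1S 1R; the right bank: 2S 1R)
4. 1 settler ← the left bank.  (the left bank: 2S 1R; the right bank: 1S 1R)
5. 1 settler and 1 raider → the right bank.  (the left bank: 1S 0R; the right bank: 2S 2R)
6. 1 raider ← the left bank.  (the left bank: 1S 1R; the right bank: 2S 1R)
7. 1 settler and 1 raider → the right bank.  (the left bank: 0S 0R; the right bank: 3S 2R)

7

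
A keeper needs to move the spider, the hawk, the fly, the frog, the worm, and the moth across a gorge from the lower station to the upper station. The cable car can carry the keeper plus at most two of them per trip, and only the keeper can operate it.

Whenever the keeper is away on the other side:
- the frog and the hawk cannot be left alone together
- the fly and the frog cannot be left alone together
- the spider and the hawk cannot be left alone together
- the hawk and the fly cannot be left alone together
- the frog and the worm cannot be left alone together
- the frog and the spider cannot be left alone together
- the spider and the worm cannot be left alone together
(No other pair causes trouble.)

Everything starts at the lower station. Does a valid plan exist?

No

Whatever the first load, the items left behind include a forbidden pair without the keeper. No opening move is safe, so no plan exists.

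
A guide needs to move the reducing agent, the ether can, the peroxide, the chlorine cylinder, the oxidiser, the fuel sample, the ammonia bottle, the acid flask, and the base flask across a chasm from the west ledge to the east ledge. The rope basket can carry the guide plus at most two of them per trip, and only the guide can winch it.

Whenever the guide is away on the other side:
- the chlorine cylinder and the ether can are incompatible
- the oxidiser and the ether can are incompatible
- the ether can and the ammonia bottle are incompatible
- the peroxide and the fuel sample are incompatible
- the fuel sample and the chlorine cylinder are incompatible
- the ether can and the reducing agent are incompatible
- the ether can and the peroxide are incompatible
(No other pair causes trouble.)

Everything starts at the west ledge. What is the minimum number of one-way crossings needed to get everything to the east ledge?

11

Counting alone: the guide can take at most 2 across per trip to the east ledge, so moving all 9 needs at least 5 loaded trips out, with a return between consecutive ones — at least 9 crossings.
The safety rule pushes this higher. Following every safe sequence of crossings, the most of the 9 that can be at the east ledge as the rope basket arrives there on crossing 9 is 8 — never all 9.
So no plan with fewer than 11 crossings exists, and this one achieves 11:
1. Guide goes to the east ledge with the ether can and the fuel sample.  [the west ledge: the acid flask, the ammonia bottle, the base flask, the chlorine cylinder, the oxidiser, the peroxide, the reducing agent | the east ledge: the ether can, the fuel sample]
2. Guide goes back to the west ledge alone.  [the west ledge: the acid flask, the ammonia bottle, the base flask, the chlorine cylinder, the oxidiser, the peroxide, the reducing agent | the east ledge: the ether can, the fuel sample]
3. Guide goes to the east ledge with the peroxide and the reducing agent.  [the west ledge: the acid flask, the ammonia bottle, the base flask, the chlorine cylinder, the oxidiser | the east ledge: the ether can, the fuel sample, the peroxide, the reducing agent]
4. Guide goes back to the west ledge with the ether can and the fuel sample.  [the west ledge: the acid flask, the ammonia bottle, the base flask, the chlorine cylinder, the ether can, the fuel sample, the oxidiser | the east ledge: the peroxide, the reducing agent]
5. Guide goes to the east ledge with the chlorine cylinder and the ether can.  [the west ledge: the acid flask, the ammonia bottle, the base flask, the fuel sample, the oxidiser | the east ledge: the chlorine cylinder, the ether can, the peroxide, the reducing agent]
6. Guide goes back to the west ledge with the ether can.  [the west ledge: the acid flask, the ammonia bottle, the base flask, the ether can, the fuel sample, the oxidiser | the east ledge: the chlorine cylinder, the peroxide, the reducing agent]
7. Guide goes to the east ledge with the ammonia bottle and the oxidiser.  [the west ledge: the acid flask, the base flask, the ether can, the fuel sample | the east ledge: the ammonia bottle, the chlorine cylinder, the oxidiser, the peroxide, the reducing agent]
8. Guide goes back to the west ledge alone.  [the west ledge: the acid flask, the base flask, the ether can, the fuel sample | the east ledge: the ammonia bottle, the chlorine cylinder, the oxidiser, the peroxide, the reducing agent]
9. Guide goes to the east ledge with the acid flask and the base flask.  [the west ledge: the ether can, the fuel sample | the east ledge: the acid flask, the ammonia bottle, the base flask, the chlorine cylinder, the oxidiser, the peroxide, the reducing agent]
10. Guide goes back to the west ledge alone.  [the west ledge: the ether can, the fuel sample | the east ledge: the acid flask, the ammonia bottle, the base flask, the chlorine cylinder, the oxidiser, the peroxide, the reducing agent]
11. Guide goes to the east ledge with the ether can and the fuel sample.  [the west ledge: — | the east ledge: the acid flask, the ammonia bottle, the base flask, the chlorine cylinder, the ether can, the fuel sample, the oxidiser, the peroxide, the reducing agent]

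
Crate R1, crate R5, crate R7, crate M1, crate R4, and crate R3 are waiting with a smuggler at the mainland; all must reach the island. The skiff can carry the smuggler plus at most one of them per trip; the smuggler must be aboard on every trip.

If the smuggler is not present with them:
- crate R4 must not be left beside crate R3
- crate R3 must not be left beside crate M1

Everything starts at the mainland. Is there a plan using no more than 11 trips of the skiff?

Counting alone: the smuggler can take at most 1 across per trip to the island, so moving all 6 needs at least 6 loaded trips out, with a return between consecutive ones — at least 11 crossings.
The safety rule pushes this higher. Following every safe sequence of crossings, the most of the 6 that can be at the island as the skiff arrives there on crossing 11 is 5 — never all 6.
So the move cannot be finished within 11 crossings. (The shortest complete plan takes 13:)
1. Smuggler goes to the island with crate R3.
2. Smuggler goes back to the mainland alone.
3. Smuggler goes to the island with crate R1.
4. Smuggler goes back to the mainland alone.
5. Smuggler goes to the island with crate R5.
6. Smuggler goes back to the mainland alone.
7. Smuggler goes to the island with crate R7.
8. Smuggler goes back to the mainland alone.
9. Smuggler goes to the island with crate M1.
10. Smuggler goes back to the mainland with crate R3.
11. Smuggler goes to the island with crate R4.
12. Smuggler goes back to the mainland alone.
13. Smuggler goes to the island with crate R3.

No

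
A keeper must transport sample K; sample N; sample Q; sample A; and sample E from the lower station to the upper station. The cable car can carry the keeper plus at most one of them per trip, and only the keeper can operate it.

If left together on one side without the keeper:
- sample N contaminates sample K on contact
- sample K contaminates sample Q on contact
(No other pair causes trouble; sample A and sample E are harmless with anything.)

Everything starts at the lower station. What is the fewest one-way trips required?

Counting alone: the keeper can take at most 1 across per trip to the upper station, so moving all 5 needs at least 5 loaded trips out, with a return between consecutive ones — at least 9 crossings.
The safety rule pushes this higher. Following every safe sequence of crossings, the most of the 5 that can be at the upper station as the cable car arrives there on crossing 9 is 4 — never all 5.
So no plan with fewer than 11 crossings exists, and this one achieves 11:
1. Keeper goes to the upper station with sample K.  [the lower station: sample A, sample E, sample N, sample Q | the upper station: sample K]
2. Keeper goes back to the lower station alone.  [the lower station: sample A, sample E, sample N, sample Q | the upper station: sample K]
3. Keeper goes to the upper station with sample N.  [the lower station: sample A, sample E, sample Q | the upper station: sample K, sample N]
4. Keeper goes back to the lower station with sample K.  [the lower station: sample A, sample E, sample K, sample Q | the upper station: sample N]
5. Keeper goes to the upper station with sample Q.  [the lower station: sample A, sample E, sample K | the upper station: sample N, sample Q]
6. Keeper goes back to the lower station alone.  [the lower station: sample A, sample E, sample K | the upper station: sample N, sample Q]
7. Keeper goes to the upper station with sample A.  [the lower station: sample E, sample K | the upper station: sample A, sample N, sample Q]
8. Keeper goes back to the lower station alone.  [the lower station: sample E, sample K | the upper station: sample A, sample N, sample Q]
9. Keeper goes to the upper station with sample E.  [the lower station: sample K | the upper station: sample A, sample E, sample N, sample Q]
10. Keeper goes back to the lower station alone.  [the lower station: sample K | the upper station: sample A, sample E, sample N, sample Q]
11. Keeper goes to the upper station with sample K.  [the lower station: — | the upper station: sample A, sample E, sample K, sample N, sample Q]

11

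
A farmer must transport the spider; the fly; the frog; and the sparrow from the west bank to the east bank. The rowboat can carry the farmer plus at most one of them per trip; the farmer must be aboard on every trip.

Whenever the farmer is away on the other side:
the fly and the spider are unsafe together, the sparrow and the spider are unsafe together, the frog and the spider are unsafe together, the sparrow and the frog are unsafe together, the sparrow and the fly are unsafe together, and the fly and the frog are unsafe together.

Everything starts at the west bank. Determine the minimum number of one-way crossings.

Whatever the first load, the items left behind include a forbidden pair without the farmer. No opening move is safe, so no plan exists.

impossible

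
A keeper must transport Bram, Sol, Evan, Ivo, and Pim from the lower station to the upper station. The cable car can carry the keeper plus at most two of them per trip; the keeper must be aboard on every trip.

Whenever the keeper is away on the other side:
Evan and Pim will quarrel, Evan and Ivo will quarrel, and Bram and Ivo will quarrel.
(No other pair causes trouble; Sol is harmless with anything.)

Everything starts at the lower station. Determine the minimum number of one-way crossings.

Counting alone: the keeper can take at most 2 across per trip to the upper station, so moving all 5 needs at least 3 loaded trips out, with a return between consecutive ones — at least 5 crossings.
The plan below uses exactly 5 crossings, so it is optimal:
1. Keeper goes to the upper station with Bram and Evan.  [the lower station: Ivo, Pim, Sol | the upper station: Bram, Evan]
2. Keeper goes back to the lower station alone.  [the lower station: Ivo, Pim, Sol | the upper station: Bram, Evan]
3. Keeper goes to the upper station with Sol.  [the lower station: Ivo, Pim | the upper station: Bram, Evan, Sol]
4. Keeper goes back to the lower station alone.  [the lower station: Ivo, Pim | the upper station: Bram, Evan, Sol]
5. Keeper goes to the upper station with Ivo and Pim.  [the lower station: — | the upper station: Bram, Evan, Ivo, Pim, Sol]

5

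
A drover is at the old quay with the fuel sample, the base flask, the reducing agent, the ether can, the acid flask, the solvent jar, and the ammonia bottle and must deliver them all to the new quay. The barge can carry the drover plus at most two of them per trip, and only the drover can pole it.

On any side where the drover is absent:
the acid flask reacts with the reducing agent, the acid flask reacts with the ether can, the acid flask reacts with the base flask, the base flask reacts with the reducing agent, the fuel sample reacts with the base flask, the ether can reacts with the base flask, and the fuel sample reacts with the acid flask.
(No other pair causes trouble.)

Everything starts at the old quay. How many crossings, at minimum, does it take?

impossible

Following every safe sequence of crossings from the start, the most of the 7 that can be at the new quay as the barge arrives there on crossings 1, 3, 5, 7 is 2, 3, 4, 5 respectively; the best ever achieved is 5 of 7.
From crossing 9 on, no configuration arises that was not already reachable earlier: only 40 distinct safe configurations (who is on which side, and where the barge is) can ever be reached, none of them has everyone across, and every continuation just revisits them. So no valid plan exists.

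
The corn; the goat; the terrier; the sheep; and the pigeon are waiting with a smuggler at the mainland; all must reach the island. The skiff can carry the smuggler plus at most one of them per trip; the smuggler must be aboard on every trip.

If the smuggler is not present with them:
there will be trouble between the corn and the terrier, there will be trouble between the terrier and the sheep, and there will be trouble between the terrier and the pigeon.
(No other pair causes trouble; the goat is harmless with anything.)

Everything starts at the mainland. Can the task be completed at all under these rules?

Following every safe sequence of crossings from the start, the most of the 5 that can be at the island as the skiff arrives there on crossings 1, 3, 5 is 1, 2, 3 respectively; the best ever achieved is 3 of 5.
From crossing 7 on, no configuration arises that was not already reachable earlier: only 18 distinct safe configurations (who is on which side, and where the skiff is) can ever be reached, none of them has everyone across, and every continuation just revisits them. So no valid plan exists.

No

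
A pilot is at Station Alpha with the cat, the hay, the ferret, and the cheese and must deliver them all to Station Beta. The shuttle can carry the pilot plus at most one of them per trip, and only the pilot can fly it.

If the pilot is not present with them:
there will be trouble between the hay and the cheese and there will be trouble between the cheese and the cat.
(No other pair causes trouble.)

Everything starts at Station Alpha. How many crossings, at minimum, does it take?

9

Counting alone: the pilot can take at most 1 across per trip to Station Beta, so moving all 4 needs at least 4 loaded trips out, with a return between consecutive ones — at least 7 crossings.
The safety rule pushes this higher. Following every safe sequence of crossings, the most of the 4 that can be at Station Beta as the shuttle arrives there on crossing 7 is 3 — never all 4.
So no plan with fewer than 9 crossings exists, and this one achieves 9:
1. Pilot goes to Station Beta with the cheese.  [Station Alpha: the cat, the ferret, the hay | Station Beta: the cheese]
2. Pilot goes back to Station Alpha alone.  [Station Alpha: the cat, the ferret, the hay | Station Beta: the cheese]
3. Pilot goes to Station Beta with the cat.  [Station Alpha: the ferret, the hay | Station Beta: the cat, the cheese]
4. Pilot goes back to Station Alpha with the cheese.  [Station Alpha: the cheese, the ferret, the hay | Station Beta: the cat]
5. Pilot goes to Station Beta with the hay.  [Station Alpha: the cheese, the ferret | Station Beta: the cat, the hay]
6. Pilot goes back to Station Alpha alone.  [Station Alpha: the cheese, the ferret | Station Beta: the cat, the hay]
7. Pilot goes to Station Beta with the ferret.  [Station Alpha: the cheese | Station Beta: the cat, the ferret, the hay]
8. Pilot goes back to Station Alpha alone.  [Station Alpha: the cheese | Station Beta: the cat, the ferret, the hay]
9. Pilot goes to Station Beta with the cheese.  [Station Alpha: — | Station Beta: the cat, the cheese, the ferret, the hay]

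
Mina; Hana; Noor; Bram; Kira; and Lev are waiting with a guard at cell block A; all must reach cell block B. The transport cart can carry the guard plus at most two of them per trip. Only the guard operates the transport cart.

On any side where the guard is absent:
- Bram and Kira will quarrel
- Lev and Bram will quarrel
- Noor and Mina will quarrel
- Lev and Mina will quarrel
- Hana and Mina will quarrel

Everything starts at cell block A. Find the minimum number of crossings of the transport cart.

Counting alone: the guard can take at most 2 across per trip to cell block B, so moving all 6 needs at least 3 loaded trips out, with a return between consecutive ones — at least 5 crossings.
The safety rule pushes this higher. Following every safe sequence of crossings, the most of the 6 that can be at cell block B as the transport cart arrives there on crossing 5 is 5 — never all 6.
So no plan with fewer than 7 crossings exists, and this one achieves 7:
1. Guard goes to cell block B with Bram and Mina.  [cell block A: Hana, Kira, Lev, Noor | cell block B: Bram, Mina]
2. Guard goes back to cell block A alone.  [cell block A: Hana, Kira, Lev, Noor | cell block B: Bram, Mina]
3. Guard goes to cell block B with Hana and Noor.  [cell block A: Kira, Lev | cell block B: Bram, Hana, Mina, Noor]
4. Guard goes back to cell block A with Mina.  [cell block A: Kira, Lev, Mina | cell block B: Bram, Hana, Noor]
5. Guard goes to cell block B with Kira and Lev.  [cell block A: Mina | cell block B: Bram, Hana, Kira, Lev, Noor]
6. Guard goes back to cell block A with Bram.  [cell block A: Bram, Mina | cell block B: Hana, Kira, Lev, Noor]
7. Guard goes to cell block B with Bram and Mina.  [cell block A: — | cell block B: Bram, Hana, Kira, Lev, Mina, Noor]

7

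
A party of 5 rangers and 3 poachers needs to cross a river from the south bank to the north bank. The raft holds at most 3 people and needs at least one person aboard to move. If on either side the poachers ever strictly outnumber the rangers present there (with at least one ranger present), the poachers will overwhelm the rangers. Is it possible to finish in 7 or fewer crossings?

Yes — this plan uses 7 crossings (≤ 7):
1. 2 poachers → the north bank.  (the south bank: 5R 1P; the north bank: 0R 2P)
2. 1 poacher ← the south bank.  (the south bank: 5R 2P; the north bank: 0R 1P)
3. 2 rangers and 1 poacher → the north bank.  (the south bank: 3R 1P; the north bank: 2R 2P)
4. 1 poacher ← the south bank.  (the south bank: 3R 2P; the north bank: 2R 1P)
5. 1 ranger and 2 poachers → the north bank.  (the south bank: 2R 0P; the north bank: 3R 3P)
6. 1 poacher ← the south bank.  (the south bank: 2R 1P; the north bank: 3R 2P)
7. 2 rangers and 1 poacher → the north bank.  (the south bank: 0R 0P; the north bank: 5R 3P)

Yes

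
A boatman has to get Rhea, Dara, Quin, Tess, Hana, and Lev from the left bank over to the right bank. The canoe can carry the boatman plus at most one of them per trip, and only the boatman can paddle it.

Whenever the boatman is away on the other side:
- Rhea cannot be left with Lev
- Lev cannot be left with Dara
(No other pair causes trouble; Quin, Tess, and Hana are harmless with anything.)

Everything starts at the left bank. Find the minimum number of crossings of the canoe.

Counting alone: the boatman can take at most 1 across per trip to the right bank, so moving all 6 needs at least 6 loaded trips out, with a return between consecutive ones — at least 11 crossings.
The safety rule pushes this higher. Following every safe sequence of crossings, the most of the 6 that can be at the right bank as the canoe arrives there on crossing 11 is 5 — never all 6.
So no plan with fewer than 13 crossings exists, and this one achieves 13:
1. Boatman goes to the right bank with Lev.  [the left bank: Dara, Hana, Quin, Rhea, Tess | the right bank: Lev]
2. Boatman goes back to the left bank alone.  [the left bank: Dara, Hana, Quin, Rhea, Tess | the right bank: Lev]
3. Boatman goes to the right bank with Rhea.  [the left bank: Dara, Hana, Quin, Tess | the right bank: Lev, Rhea]
4. Boatman goes back to the left bank with Lev.  [the left bank: Dara, Hana, Lev, Quin, Tess | the right bank: Rhea]
5. Boatman goes to the right bank with Dara.  [the left bank: Hana, Lev, Quin, Tess | the right bank: Dara, Rhea]
6. Boatman goes back to the left bank alone.  [the left bank: Hana, Lev, Quin, Tess | the right bank: Dara, Rhea]
7. Boatman goes to the right bank with Quin.  [the left bank: Hana, Lev, Tess | the right bank: Dara, Quin, Rhea]
8. Boatman goes back to the left bank alone.  [the left bank: Hana, Lev, Tess | the right bank: Dara, Quin, Rhea]
9. Boatman goes to the right bank with Tess.  [the left bank: Hana, Lev | the right bank: Dara, Quin, Rhea, Tess]
10. Boatman goes back to the left bank alone.  [the left bank: Hana, Lev | the right bank: Dara, Quin, Rhea, Tess]
11. Boatman goes to the right bank with Hana.  [the left bank: Lev | the right bank: Dara, Hana, Quin, Rhea, Tess]
12. Boatman goes back to the left bank alone.  [the left bank: Lev | the right bank: Dara, Hana, Quin, Rhea, Tess]
13. Boatman goes to the right bank with Lev.  [the left bank: — | the right bank: Dara, Hana, Lev, Quin, Rhea, Tess]

13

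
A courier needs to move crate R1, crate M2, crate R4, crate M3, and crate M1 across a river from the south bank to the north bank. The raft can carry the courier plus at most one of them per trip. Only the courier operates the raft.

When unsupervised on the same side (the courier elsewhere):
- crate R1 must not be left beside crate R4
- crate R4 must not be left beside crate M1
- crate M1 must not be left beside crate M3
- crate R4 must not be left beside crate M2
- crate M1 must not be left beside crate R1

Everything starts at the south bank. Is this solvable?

No

Whatever the first load, the items left behind include a forbidden pair without the courier. No opening move is safe, so no plan exists.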